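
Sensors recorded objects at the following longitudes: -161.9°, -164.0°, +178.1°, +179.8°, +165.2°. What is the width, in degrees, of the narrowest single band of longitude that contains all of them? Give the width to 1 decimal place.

32.9°

Sort the longitudes: -164.0°, -161.9°, +165.2°, +178.1°, +179.8°.
Eastward gaps between consecutive values (wrapping around): 2.1°, 327.1°, 12.9°, 1.7°, 16.2°.
Largest gap = 327.1° ⇒ minimal covering band is its complement: 360° − 327.1° = 32.9°.
Band runs from +165.2° eastward to -161.9°, crossing the antimeridian.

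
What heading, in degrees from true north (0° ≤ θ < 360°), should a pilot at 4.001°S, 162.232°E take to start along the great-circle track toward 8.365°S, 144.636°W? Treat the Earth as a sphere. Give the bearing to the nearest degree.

97°

Δλ = -144.636 − 162.232 = -306.868°; wrapped into (−180°, 180°]: 53.132°.
θ = atan2( sin Δλ · cos φ₂ , cos φ₁ · sin φ₂ − sin φ₁ · cos φ₂ · cos Δλ )
  = atan2(0.79151, -0.10371) = 97.465° → normalised to [0°, 360°): 97.465°.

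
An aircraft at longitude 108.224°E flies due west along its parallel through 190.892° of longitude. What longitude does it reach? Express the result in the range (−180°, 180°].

Start at +108.224°; shift −190.892° → -82.668°.
-82.668° already lies in (−180°, 180°].

82.668°W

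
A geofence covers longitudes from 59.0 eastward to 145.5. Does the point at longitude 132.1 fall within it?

Band width going east from +59.0° to +145.5°: ((145.5 − 59.0) mod 360) = 86.5°.
Offset of +132.1° east of the west edge: ((132.1 − 59.0) mod 360) = 73.1°.
73.1° ≤ 86.5° ⇒ inside.

Yes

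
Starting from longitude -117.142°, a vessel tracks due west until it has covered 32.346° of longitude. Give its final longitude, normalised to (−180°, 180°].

Start at -117.142°; shift −32.346° → -149.488°.
-149.488° already lies in (−180°, 180°].

-149.488°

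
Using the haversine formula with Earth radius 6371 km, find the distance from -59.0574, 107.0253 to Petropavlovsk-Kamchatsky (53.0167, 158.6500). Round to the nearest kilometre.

13293 km

Δλ = 158.6500 − 107.0253 = 51.6247°.
Δφ = 53.0167 − -59.0574 = 112.0741°.
a = sin²(Δφ/2) + cos φ₁ · cos φ₂ · sin²(Δλ/2) = 0.746548.
c = 2·atan2(√a, √(1−a)) = 2.08644 rad → d = 6371·c ≈ 13292.72 km.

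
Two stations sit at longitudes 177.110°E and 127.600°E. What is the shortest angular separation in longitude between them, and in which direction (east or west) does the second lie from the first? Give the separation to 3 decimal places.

Raw difference: 127.600 − 177.110 = -49.51°.
Normalise into (−180°, 180°]: -49.51° stays -49.51°.
Negative ⇒ the second point lies to the west; separation 49.510°.

49.510° west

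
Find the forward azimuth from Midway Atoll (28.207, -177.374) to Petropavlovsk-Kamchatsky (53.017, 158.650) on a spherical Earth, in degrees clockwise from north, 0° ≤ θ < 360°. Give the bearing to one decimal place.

331.2°

Δλ = 158.650 − -177.374 = 336.024°; wrapped into (−180°, 180°]: -23.976°.
θ = atan2( sin Δλ · cos φ₂ , cos φ₁ · sin φ₂ − sin φ₁ · cos φ₂ · cos Δλ )
  = atan2(-0.24445, 0.44414) = -28.828° → normalised to [0°, 360°): 331.172°.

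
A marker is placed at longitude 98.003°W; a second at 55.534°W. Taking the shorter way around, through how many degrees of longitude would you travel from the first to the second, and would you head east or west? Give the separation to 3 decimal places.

Raw difference: -55.534 − -98.003 = 42.469°.
Normalise into (−180°, 180°]: 42.469° stays 42.469°.
Positive ⇒ the second point lies to the east; separation 42.469°.

42.469° east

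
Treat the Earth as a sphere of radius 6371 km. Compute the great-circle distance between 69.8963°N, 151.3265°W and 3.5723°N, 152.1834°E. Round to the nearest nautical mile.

Δλ = 152.1834 − -151.3265 = 303.5099°; wrapped into (−180°, 180°]: -56.4901°.
Δφ = 3.5723 − 69.8963 = -66.3240°.
a = sin²(Δφ/2) + cos φ₁ · cos φ₂ · sin²(Δλ/2) = 0.376048.
c = 2·atan2(√a, √(1−a)) = 1.32028 rad → d = 6371·c ≈ 8411.50 km ≈ 4541.85 nmi.

4542 nmi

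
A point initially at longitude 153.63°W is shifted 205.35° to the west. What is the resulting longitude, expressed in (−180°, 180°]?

1.02°E

Start at -153.63°; shift −205.35° → -358.98°.
-358.98° lies outside (−180°, 180°]; add 360° → +1.02°.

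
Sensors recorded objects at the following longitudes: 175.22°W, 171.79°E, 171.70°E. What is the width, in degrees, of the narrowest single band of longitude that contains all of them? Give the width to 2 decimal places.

13.08°

Sort the longitudes: -175.22°, +171.70°, +171.79°.
Eastward gaps between consecutive values (wrapping around): 346.92°, 0.09°, 12.99°.
Largest gap = 346.92° ⇒ minimal covering band is its complement: 360° − 346.92° = 13.08°.
Band runs from +171.70° eastward to -175.22°, crossing the antimeridian.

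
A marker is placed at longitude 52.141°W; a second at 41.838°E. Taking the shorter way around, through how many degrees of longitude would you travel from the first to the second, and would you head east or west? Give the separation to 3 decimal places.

93.979° east

Raw difference: 41.838 − -52.141 = 93.979°.
Normalise into (−180°, 180°]: 93.979° stays 93.979°.
Positive ⇒ the second point lies to the east; separation 93.979°.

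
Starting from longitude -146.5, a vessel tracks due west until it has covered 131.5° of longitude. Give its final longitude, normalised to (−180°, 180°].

+82.0°

Start at -146.5°; shift −131.5° → -278.0°.
-278.0° lies outside (−180°, 180°]; add 360° → +82.0°.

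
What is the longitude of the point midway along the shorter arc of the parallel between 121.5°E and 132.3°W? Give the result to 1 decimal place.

174.6°E

Signed shortest Δλ from +121.5° to -132.3° is +106.2°.
Midpoint longitude = +121.5° + (+106.2°)/2 = +121.5° + 53.1° = +174.6°.
(The naïve average (+121.5 + -132.3)/2 = -5.4° is on the wrong side of the globe.)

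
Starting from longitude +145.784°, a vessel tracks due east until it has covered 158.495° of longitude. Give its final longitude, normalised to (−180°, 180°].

Start at +145.784°; shift +158.495° → +304.279°.
+304.279° lies outside (−180°, 180°]; subtract 360° → -55.721°.

-55.721°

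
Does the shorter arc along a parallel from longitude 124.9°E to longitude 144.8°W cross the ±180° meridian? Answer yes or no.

Yes

Naïve |-144.8 − 124.9| = 269.7° > 180°, so the shorter arc goes the other way round — across 180°.
Signed shortest Δλ = ((-144.8 − 124.9 + 180) mod 360) − 180 = 90.3°.
Going east by 90.3° from +124.9° passes through 180° before reaching -144.8°.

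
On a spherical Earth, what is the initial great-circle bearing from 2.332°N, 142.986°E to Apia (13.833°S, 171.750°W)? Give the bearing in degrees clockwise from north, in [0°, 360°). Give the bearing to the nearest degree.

Δλ = -171.750 − 142.986 = -314.736°; wrapped into (−180°, 180°]: 45.264°.
θ = atan2( sin Δλ · cos φ₂ , cos φ₁ · sin φ₂ − sin φ₁ · cos φ₂ · cos Δλ )
  = atan2(0.68975, -0.26670) = 111.140° → normalised to [0°, 360°): 111.140°.

111°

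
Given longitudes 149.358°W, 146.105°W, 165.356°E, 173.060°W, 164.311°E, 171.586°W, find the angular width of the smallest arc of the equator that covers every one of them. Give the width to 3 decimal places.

Sort the longitudes: -173.060°, -171.586°, -149.358°, -146.105°, +164.311°, +165.356°.
Eastward gaps between consecutive values (wrapping around): 1.474°, 22.228°, 3.253°, 310.416°, 1.045°, 21.584°.
Largest gap = 310.416° ⇒ minimal covering band is its complement: 360° − 310.416° = 49.584°.
Band runs from +164.311° eastward to -146.105°, crossing the antimeridian.

49.584°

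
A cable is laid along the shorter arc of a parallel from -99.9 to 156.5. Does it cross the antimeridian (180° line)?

Yes

Naïve |156.5 − -99.9| = 256.4° > 180°, so the shorter arc goes the other way round — across 180°.
Signed shortest Δλ = ((156.5 − -99.9 + 180) mod 360) − 180 = -103.6°.
Going west by 103.6° from -99.9° passes through 180° before reaching +156.5°.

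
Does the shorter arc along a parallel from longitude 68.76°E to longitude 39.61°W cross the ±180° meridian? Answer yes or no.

No

Signed shortest Δλ = ((-39.61 − 68.76 + 180) mod 360) − 180 = -108.37°.
Going west by 108.37° from +68.76° reaches -39.61° without touching 180°.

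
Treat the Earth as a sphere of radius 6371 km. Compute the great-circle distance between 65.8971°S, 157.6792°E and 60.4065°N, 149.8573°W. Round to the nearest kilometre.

Δλ = -149.8573 − 157.6792 = -307.5365°; wrapped into (−180°, 180°]: 52.4635°.
Δφ = 60.4065 − -65.8971 = 126.3036°.
a = sin²(Δφ/2) + cos φ₁ · cos φ₂ · sin²(Δλ/2) = 0.835432.
c = 2·atan2(√a, √(1−a)) = 2.30617 rad → d = 6371·c ≈ 14692.61 km.

14693 km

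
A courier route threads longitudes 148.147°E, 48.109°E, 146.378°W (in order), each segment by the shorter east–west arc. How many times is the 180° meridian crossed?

Leg 1: +148.147° → +48.109°, shortest Δλ = -100.038° (west) — does not cross 180°.
Leg 2: +48.109° → -146.378°, shortest Δλ = 165.513° (east) — crosses 180°.
Total crossings: 1.

1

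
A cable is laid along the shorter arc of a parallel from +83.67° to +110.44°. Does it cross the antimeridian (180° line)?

Signed shortest Δλ = ((110.44 − 83.67 + 180) mod 360) − 180 = 26.77°.
Going east by 26.77° from +83.67° reaches +110.44° without touching 180°.

No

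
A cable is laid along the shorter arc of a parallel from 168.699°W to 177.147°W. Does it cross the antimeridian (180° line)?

Signed shortest Δλ = ((-177.147 − -168.699 + 180) mod 360) − 180 = -8.448°.
Going west by 8.448° from -168.699° reaches -177.147° without touching 180°.

No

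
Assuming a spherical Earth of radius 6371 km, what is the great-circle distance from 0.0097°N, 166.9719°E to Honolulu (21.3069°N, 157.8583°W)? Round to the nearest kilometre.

Δλ = -157.8583 − 166.9719 = -324.8302°; wrapped into (−180°, 180°]: 35.1698°.
Δφ = 21.3069 − 0.0097 = 21.2972°.
a = sin²(Δφ/2) + cos φ₁ · cos φ₂ · sin²(Δλ/2) = 0.119182.
c = 2·atan2(√a, √(1−a)) = 0.70496 rad → d = 6371·c ≈ 4491.32 km.

4491 km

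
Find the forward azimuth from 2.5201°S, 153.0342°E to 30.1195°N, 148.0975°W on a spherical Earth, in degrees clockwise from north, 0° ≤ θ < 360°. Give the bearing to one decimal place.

Δλ = -148.0975 − 153.0342 = -301.1317°; wrapped into (−180°, 180°]: 58.8683°.
θ = atan2( sin Δλ · cos φ₂ , cos φ₁ · sin φ₂ − sin φ₁ · cos φ₂ · cos Δλ )
  = atan2(0.74041, 0.52098) = 54.868° → normalised to [0°, 360°): 54.868°.

54.9°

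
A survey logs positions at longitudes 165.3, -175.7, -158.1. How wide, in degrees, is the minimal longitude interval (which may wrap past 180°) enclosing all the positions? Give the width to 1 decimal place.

36.6°

Sort the longitudes: -175.7°, -158.1°, +165.3°.
Eastward gaps between consecutive values (wrapping around): 17.6°, 323.4°, 19.0°.
Largest gap = 323.4° ⇒ minimal covering band is its complement: 360° − 323.4° = 36.6°.
Band runs from +165.3° eastward to -158.1°, crossing the antimeridian.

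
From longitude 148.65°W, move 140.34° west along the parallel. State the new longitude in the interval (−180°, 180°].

Start at -148.65°; shift −140.34° → -288.99°.
-288.99° lies outside (−180°, 180°]; add 360° → +71.01°.

71.01°E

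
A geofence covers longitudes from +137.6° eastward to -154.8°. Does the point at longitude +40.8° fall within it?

Band width going east from +137.6° to -154.8°: ((-154.8 − 137.6) mod 360) = 67.6°.
Offset of +40.8° east of the west edge: ((40.8 − 137.6) mod 360) = 263.2°.
263.2° > 67.6° ⇒ outside.

No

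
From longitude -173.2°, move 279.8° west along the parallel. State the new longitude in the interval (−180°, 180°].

-93.0°

Start at -173.2°; shift −279.8° → -453.0°.
-453.0° lies outside (−180°, 180°]; add 360° → -93.0°.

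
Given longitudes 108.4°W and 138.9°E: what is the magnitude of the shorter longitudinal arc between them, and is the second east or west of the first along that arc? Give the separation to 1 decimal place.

Raw difference: 138.9 − -108.4 = 247.3°.
Normalise into (−180°, 180°]: 247.3° − 360° = -112.7°.
Negative ⇒ the second point lies to the west; separation 112.7°.

112.7° west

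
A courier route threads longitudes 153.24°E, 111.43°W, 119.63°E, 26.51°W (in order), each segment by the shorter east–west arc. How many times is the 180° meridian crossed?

Leg 1: +153.24° → -111.43°, shortest Δλ = 95.33° (east) — crosses 180°.
Leg 2: -111.43° → +119.63°, shortest Δλ = -128.94° (west) — crosses 180°.
Leg 3: +119.63° → -26.51°, shortest Δλ = -146.14° (west) — does not cross 180°.
Total crossings: 2.

2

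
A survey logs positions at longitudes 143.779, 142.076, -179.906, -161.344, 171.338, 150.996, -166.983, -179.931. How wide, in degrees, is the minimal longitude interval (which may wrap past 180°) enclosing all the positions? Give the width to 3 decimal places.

Sort the longitudes: -179.931°, -179.906°, -166.983°, -161.344°, +142.076°, +143.779°, +150.996°, +171.338°.
Eastward gaps between consecutive values (wrapping around): 0.025°, 12.923°, 5.639°, 303.420°, 1.703°, 7.217°, 20.342°, 8.731°.
Largest gap = 303.420° ⇒ minimal covering band is its complement: 360° − 303.420° = 56.580°.
Band runs from +142.076° eastward to -161.344°, crossing the antimeridian.

56.580°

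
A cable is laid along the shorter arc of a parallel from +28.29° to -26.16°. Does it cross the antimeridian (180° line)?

Signed shortest Δλ = ((-26.16 − 28.29 + 180) mod 360) − 180 = -54.45°.
Going west by 54.45° from +28.29° reaches -26.16° without touching 180°.

No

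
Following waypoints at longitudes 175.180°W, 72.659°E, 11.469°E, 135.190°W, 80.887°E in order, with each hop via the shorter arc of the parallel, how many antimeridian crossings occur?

Leg 1: -175.180° → +72.659°, shortest Δλ = -112.161° (west) — crosses 180°.
Leg 2: +72.659° → +11.469°, shortest Δλ = -61.19° (west) — does not cross 180°.
Leg 3: +11.469° → -135.190°, shortest Δλ = -146.659° (west) — does not cross 180°.
Leg 4: -135.190° → +80.887°, shortest Δλ = -143.923° (west) — crosses 180°.
Total crossings: 2.

2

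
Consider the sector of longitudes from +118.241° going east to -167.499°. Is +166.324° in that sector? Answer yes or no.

Band width going east from +118.241° to -167.499°: ((-167.499 − 118.241) mod 360) = 74.260°.
Offset of +166.324° east of the west edge: ((166.324 − 118.241) mod 360) = 48.083°.
48.083° ≤ 74.260° ⇒ inside.

Yes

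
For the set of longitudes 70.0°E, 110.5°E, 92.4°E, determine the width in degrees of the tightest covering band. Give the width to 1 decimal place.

40.5°

Sort the longitudes: +70.0°, +92.4°, +110.5°.
Eastward gaps between consecutive values (wrapping around): 22.4°, 18.1°, 319.5°.
Largest gap = 319.5° ⇒ minimal covering band is its complement: 360° − 319.5° = 40.5°.
Band runs from +70.0° eastward to +110.5°.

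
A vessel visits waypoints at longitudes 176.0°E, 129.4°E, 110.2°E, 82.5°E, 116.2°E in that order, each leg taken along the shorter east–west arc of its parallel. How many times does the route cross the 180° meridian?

0

Leg 1: +176.0° → +129.4°, shortest Δλ = -46.6° (west) — does not cross 180°.
Leg 2: +129.4° → +110.2°, shortest Δλ = -19.2° (west) — does not cross 180°.
Leg 3: +110.2° → +82.5°, shortest Δλ = -27.7° (west) — does not cross 180°.
Leg 4: +82.5° → +116.2°, shortest Δλ = 33.7° (east) — does not cross 180°.
Total crossings: 0.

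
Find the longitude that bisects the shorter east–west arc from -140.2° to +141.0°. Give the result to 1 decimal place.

-179.6°

Signed shortest Δλ from -140.2° to +141.0° is -78.8°.
Midpoint longitude = -140.2° + (-78.8°)/2 = -140.2° − 39.4° = -179.6°.
(The naïve average (-140.2 + +141.0)/2 = 0.4° is on the wrong side of the globe.)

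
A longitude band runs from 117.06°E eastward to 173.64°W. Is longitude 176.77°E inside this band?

Yes

Band width going east from +117.06° to -173.64°: ((-173.64 − 117.06) mod 360) = 69.30°.
Offset of +176.77° east of the west edge: ((176.77 − 117.06) mod 360) = 59.71°.
59.71° ≤ 69.30° ⇒ inside.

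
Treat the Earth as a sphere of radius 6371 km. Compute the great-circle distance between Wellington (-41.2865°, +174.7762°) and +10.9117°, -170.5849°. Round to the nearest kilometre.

5995 km

Δλ = -170.5849 − 174.7762 = -345.3611°; wrapped into (−180°, 180°]: 14.6389°.
Δφ = 10.9117 − -41.2865 = 52.1982°.
a = sin²(Δφ/2) + cos φ₁ · cos φ₂ · sin²(Δλ/2) = 0.205510.
c = 2·atan2(√a, √(1−a)) = 0.94100 rad → d = 6371·c ≈ 5995.11 km.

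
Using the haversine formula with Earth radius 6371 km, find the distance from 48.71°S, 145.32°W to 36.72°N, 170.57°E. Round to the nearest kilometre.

Δλ = 170.57 − -145.32 = 315.89°; wrapped into (−180°, 180°]: -44.11°.
Δφ = 36.72 − -48.71 = 85.43°.
a = sin²(Δφ/2) + cos φ₁ · cos φ₂ · sin²(Δλ/2) = 0.534739.
c = 2·atan2(√a, √(1−a)) = 1.64033 rad → d = 6371·c ≈ 10450.55 km.

10451 km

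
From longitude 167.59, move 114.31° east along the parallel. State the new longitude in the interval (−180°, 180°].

Start at +167.59°; shift +114.31° → +281.90°.
+281.90° lies outside (−180°, 180°]; subtract 360° → -78.10°.

-78.10°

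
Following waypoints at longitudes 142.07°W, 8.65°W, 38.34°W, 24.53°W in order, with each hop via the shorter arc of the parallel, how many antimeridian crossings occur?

0

Leg 1: -142.07° → -8.65°, shortest Δλ = 133.42° (east) — does not cross 180°.
Leg 2: -8.65° → -38.34°, shortest Δλ = -29.69° (west) — does not cross 180°.
Leg 3: -38.34° → -24.53°, shortest Δλ = 13.81° (east) — does not cross 180°.
Total crossings: 0.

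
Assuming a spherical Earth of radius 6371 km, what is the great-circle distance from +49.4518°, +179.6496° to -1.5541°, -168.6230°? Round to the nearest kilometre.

5782 km

Δλ = -168.6230 − 179.6496 = -348.2726°; wrapped into (−180°, 180°]: 11.7274°.
Δφ = -1.5541 − 49.4518 = -51.0059°.
a = sin²(Δφ/2) + cos φ₁ · cos φ₂ · sin²(Δλ/2) = 0.192162.
c = 2·atan2(√a, √(1−a)) = 0.90755 rad → d = 6371·c ≈ 5782.02 km.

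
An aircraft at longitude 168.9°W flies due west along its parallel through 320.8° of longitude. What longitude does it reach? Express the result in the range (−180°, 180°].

Start at -168.9°; shift −320.8° → -489.7°.
-489.7° lies outside (−180°, 180°]; add 360° → -129.7°.

129.7°W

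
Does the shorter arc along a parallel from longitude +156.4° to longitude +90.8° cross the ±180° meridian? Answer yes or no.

No

Signed shortest Δλ = ((90.8 − 156.4 + 180) mod 360) − 180 = -65.6°.
Going west by 65.6° from +156.4° reaches +90.8° without touching 180°.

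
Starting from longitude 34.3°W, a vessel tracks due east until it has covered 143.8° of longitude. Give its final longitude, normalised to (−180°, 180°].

Start at -34.3°; shift +143.8° → +109.5°.
+109.5° already lies in (−180°, 180°].

109.5°E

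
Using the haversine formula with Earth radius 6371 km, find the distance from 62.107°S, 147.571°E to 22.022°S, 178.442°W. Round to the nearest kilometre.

5147 km

Δλ = -178.442 − 147.571 = -326.013°; wrapped into (−180°, 180°]: 33.987°.
Δφ = -22.022 − -62.107 = 40.085°.
a = sin²(Δφ/2) + cos φ₁ · cos φ₂ · sin²(Δλ/2) = 0.154500.
c = 2·atan2(√a, √(1−a)) = 0.80792 rad → d = 6371·c ≈ 5147.29 km.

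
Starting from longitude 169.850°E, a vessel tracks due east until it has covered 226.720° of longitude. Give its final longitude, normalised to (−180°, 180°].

36.570°E

Start at +169.850°; shift +226.720° → +396.570°.
+396.570° lies outside (−180°, 180°]; subtract 360° → +36.570°.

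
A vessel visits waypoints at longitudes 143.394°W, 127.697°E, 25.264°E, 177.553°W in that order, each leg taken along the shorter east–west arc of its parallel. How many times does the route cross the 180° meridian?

2

Leg 1: -143.394° → +127.697°, shortest Δλ = -88.909° (west) — crosses 180°.
Leg 2: +127.697° → +25.264°, shortest Δλ = -102.433° (west) — does not cross 180°.
Leg 3: +25.264° → -177.553°, shortest Δλ = 157.183° (east) — crosses 180°.
Total crossings: 2.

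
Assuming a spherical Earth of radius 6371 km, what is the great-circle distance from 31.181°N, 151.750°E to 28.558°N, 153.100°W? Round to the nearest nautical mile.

2846 nmi

Δλ = -153.100 − 151.750 = -304.850°; wrapped into (−180°, 180°]: 55.150°.
Δφ = 28.558 − 31.181 = -2.623°.
a = sin²(Δφ/2) + cos φ₁ · cos φ₂ · sin²(Δλ/2) = 0.161547.
c = 2·atan2(√a, √(1−a)) = 0.82725 rad → d = 6371·c ≈ 5270.39 km ≈ 2845.78 nmi.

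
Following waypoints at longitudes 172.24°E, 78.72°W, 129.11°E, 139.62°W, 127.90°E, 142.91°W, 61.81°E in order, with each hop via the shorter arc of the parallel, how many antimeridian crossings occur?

Leg 1: +172.24° → -78.72°, shortest Δλ = 109.04° (east) — crosses 180°.
Leg 2: -78.72° → +129.11°, shortest Δλ = -152.17° (west) — crosses 180°.
Leg 3: +129.11° → -139.62°, shortest Δλ = 91.27° (east) — crosses 180°.
Leg 4: -139.62° → +127.90°, shortest Δλ = -92.48° (west) — crosses 180°.
Leg 5: +127.90° → -142.91°, shortest Δλ = 89.19° (east) — crosses 180°.
Leg 6: -142.91° → +61.81°, shortest Δλ = -155.28° (west) — crosses 180°.
Total crossings: 6.

6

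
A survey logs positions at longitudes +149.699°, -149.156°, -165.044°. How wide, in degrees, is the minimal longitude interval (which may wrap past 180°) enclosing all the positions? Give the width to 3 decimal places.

Sort the longitudes: -165.044°, -149.156°, +149.699°.
Eastward gaps between consecutive values (wrapping around): 15.888°, 298.855°, 45.257°.
Largest gap = 298.855° ⇒ minimal covering band is its complement: 360° − 298.855° = 61.145°.
Band runs from +149.699° eastward to -149.156°, crossing the antimeridian.

61.145°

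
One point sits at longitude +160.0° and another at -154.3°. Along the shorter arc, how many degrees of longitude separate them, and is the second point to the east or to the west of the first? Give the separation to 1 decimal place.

Raw difference: -154.3 − 160.0 = -314.3°.
Normalise into (−180°, 180°]: -314.3° + 360° = 45.7°.
Positive ⇒ the second point lies to the east; separation 45.7°.

45.7° east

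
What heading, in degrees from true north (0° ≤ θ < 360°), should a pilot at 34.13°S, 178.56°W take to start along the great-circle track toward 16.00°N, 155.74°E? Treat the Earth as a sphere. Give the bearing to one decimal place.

329.7°

Δλ = 155.74 − -178.56 = 334.30°; wrapped into (−180°, 180°]: -25.70°.
θ = atan2( sin Δλ · cos φ₂ , cos φ₁ · sin φ₂ − sin φ₁ · cos φ₂ · cos Δλ )
  = atan2(-0.41686, 0.71415) = -30.273° → normalised to [0°, 360°): 329.727°.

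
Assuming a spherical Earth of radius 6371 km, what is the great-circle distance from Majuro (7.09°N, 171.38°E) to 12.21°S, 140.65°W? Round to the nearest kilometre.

Δλ = -140.65 − 171.38 = -312.03°; wrapped into (−180°, 180°]: 47.97°.
Δφ = -12.21 − 7.09 = -19.30°.
a = sin²(Δφ/2) + cos φ₁ · cos φ₂ · sin²(Δλ/2) = 0.188367.
c = 2·atan2(√a, √(1−a)) = 0.89788 rad → d = 6371·c ≈ 5720.42 km.

5720 km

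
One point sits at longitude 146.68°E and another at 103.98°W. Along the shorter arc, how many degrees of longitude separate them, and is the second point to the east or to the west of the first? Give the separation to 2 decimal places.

109.34° east

Raw difference: -103.98 − 146.68 = -250.66°.
Normalise into (−180°, 180°]: -250.66° + 360° = 109.34°.
Positive ⇒ the second point lies to the east; separation 109.34°.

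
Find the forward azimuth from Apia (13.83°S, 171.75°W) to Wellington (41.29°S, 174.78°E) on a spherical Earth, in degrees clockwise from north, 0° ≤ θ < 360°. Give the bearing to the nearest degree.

201°

Δλ = 174.78 − -171.75 = 346.53°; wrapped into (−180°, 180°]: -13.47°.
θ = atan2( sin Δλ · cos φ₂ , cos φ₁ · sin φ₂ − sin φ₁ · cos φ₂ · cos Δλ )
  = atan2(-0.17502, -0.46607) = -159.417° → normalised to [0°, 360°): 200.583°.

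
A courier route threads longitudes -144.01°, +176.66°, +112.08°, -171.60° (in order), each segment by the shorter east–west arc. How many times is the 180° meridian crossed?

2

Leg 1: -144.01° → +176.66°, shortest Δλ = -39.33° (west) — crosses 180°.
Leg 2: +176.66° → +112.08°, shortest Δλ = -64.58° (west) — does not cross 180°.
Leg 3: +112.08° → -171.60°, shortest Δλ = 76.32° (east) — crosses 180°.
Total crossings: 2.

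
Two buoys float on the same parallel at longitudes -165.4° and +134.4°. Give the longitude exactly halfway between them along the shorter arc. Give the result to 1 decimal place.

Signed shortest Δλ from -165.4° to +134.4° is -60.2°.
Midpoint longitude = -165.4° + (-60.2°)/2 = -165.4° − 30.1° = -195.5°.
Normalise into (−180°, 180°]: +164.5°.
(The naïve average (-165.4 + +134.4)/2 = -15.5° is on the wrong side of the globe.)

+164.5°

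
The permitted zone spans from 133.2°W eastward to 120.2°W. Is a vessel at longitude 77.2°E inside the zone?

Band width going east from -133.2° to -120.2°: ((-120.2 − -133.2) mod 360) = 13.0°.
Offset of +77.2° east of the west edge: ((77.2 − -133.2) mod 360) = 210.4°.
210.4° > 13.0° ⇒ outside.

No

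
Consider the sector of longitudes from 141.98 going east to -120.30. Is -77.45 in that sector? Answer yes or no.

Band width going east from +141.98° to -120.30°: ((-120.30 − 141.98) mod 360) = 97.72°.
Offset of -77.45° east of the west edge: ((-77.45 − 141.98) mod 360) = 140.57°.
140.57° > 97.72° ⇒ outside.

No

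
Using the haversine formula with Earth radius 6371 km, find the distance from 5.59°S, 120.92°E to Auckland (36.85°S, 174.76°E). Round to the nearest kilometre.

Δλ = 174.76 − 120.92 = 53.84°.
Δφ = -36.85 − -5.59 = -31.26°.
a = sin²(Δφ/2) + cos φ₁ · cos φ₂ · sin²(Δλ/2) = 0.235835.
c = 2·atan2(√a, √(1−a)) = 1.01416 rad → d = 6371·c ≈ 6461.24 km.

6461 km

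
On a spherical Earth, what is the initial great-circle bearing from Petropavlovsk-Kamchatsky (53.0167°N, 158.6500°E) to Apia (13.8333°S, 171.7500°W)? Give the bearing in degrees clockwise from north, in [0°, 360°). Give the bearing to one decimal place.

149.6°

Δλ = -171.7500 − 158.6500 = -330.4000°; wrapped into (−180°, 180°]: 29.6000°.
θ = atan2( sin Δλ · cos φ₂ , cos φ₁ · sin φ₂ − sin φ₁ · cos φ₂ · cos Δλ )
  = atan2(0.47962, -0.81825) = 149.624° → normalised to [0°, 360°): 149.624°.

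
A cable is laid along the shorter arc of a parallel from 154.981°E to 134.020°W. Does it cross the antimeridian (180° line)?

Naïve |-134.020 − 154.981| = 289.001° > 180°, so the shorter arc goes the other way round — across 180°.
Signed shortest Δλ = ((-134.020 − 154.981 + 180) mod 360) − 180 = 70.999°.
Going east by 70.999° from +154.981° passes through 180° before reaching -134.020°.

Yes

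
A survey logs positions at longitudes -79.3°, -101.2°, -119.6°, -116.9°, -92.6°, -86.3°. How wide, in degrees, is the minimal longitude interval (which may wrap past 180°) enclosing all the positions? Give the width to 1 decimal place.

40.3°

Sort the longitudes: -119.6°, -116.9°, -101.2°, -92.6°, -86.3°, -79.3°.
Eastward gaps between consecutive values (wrapping around): 2.7°, 15.7°, 8.6°, 6.3°, 7.0°, 319.7°.
Largest gap = 319.7° ⇒ minimal covering band is its complement: 360° − 319.7° = 40.3°.
Band runs from -119.6° eastward to -79.3°.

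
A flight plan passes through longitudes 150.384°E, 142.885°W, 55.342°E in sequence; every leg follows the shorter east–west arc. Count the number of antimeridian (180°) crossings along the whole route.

Leg 1: +150.384° → -142.885°, shortest Δλ = 66.731° (east) — crosses 180°.
Leg 2: -142.885° → +55.342°, shortest Δλ = -161.773° (west) — crosses 180°.
Total crossings: 2.

2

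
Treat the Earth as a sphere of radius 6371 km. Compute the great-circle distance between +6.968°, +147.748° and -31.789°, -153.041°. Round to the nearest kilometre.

Δλ = -153.041 − 147.748 = -300.789°; wrapped into (−180°, 180°]: 59.211°.
Δφ = -31.789 − 6.968 = -38.757°.
a = sin²(Δφ/2) + cos φ₁ · cos φ₂ · sin²(Δλ/2) = 0.316014.
c = 2·atan2(√a, √(1−a)) = 1.19397 rad → d = 6371·c ≈ 7606.78 km.

7607 km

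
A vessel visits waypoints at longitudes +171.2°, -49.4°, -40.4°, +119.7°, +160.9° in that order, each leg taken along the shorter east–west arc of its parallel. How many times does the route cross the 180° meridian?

1

Leg 1: +171.2° → -49.4°, shortest Δλ = 139.4° (east) — crosses 180°.
Leg 2: -49.4° → -40.4°, shortest Δλ = 9.0° (east) — does not cross 180°.
Leg 3: -40.4° → +119.7°, shortest Δλ = 160.1° (east) — does not cross 180°.
Leg 4: +119.7° → +160.9°, shortest Δλ = 41.2° (east) — does not cross 180°.
Total crossings: 1.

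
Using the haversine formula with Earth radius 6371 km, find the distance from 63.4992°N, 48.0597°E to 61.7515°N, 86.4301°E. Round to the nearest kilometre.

1942 km

Δλ = 86.4301 − 48.0597 = 38.3704°.
Δφ = 61.7515 − 63.4992 = -1.7477°.
a = sin²(Δφ/2) + cos φ₁ · cos φ₂ · sin²(Δλ/2) = 0.023040.
c = 2·atan2(√a, √(1−a)) = 0.30475 rad → d = 6371·c ≈ 1941.59 km.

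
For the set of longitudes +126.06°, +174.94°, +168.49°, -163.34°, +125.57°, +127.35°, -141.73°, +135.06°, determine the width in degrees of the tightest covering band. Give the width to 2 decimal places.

92.70°

Sort the longitudes: -163.34°, -141.73°, +125.57°, +126.06°, +127.35°, +135.06°, +168.49°, +174.94°.
Eastward gaps between consecutive values (wrapping around): 21.61°, 267.30°, 0.49°, 1.29°, 7.71°, 33.43°, 6.45°, 21.72°.
Largest gap = 267.30° ⇒ minimal covering band is its complement: 360° − 267.30° = 92.70°.
Band runs from +125.57° eastward to -141.73°, crossing the antimeridian.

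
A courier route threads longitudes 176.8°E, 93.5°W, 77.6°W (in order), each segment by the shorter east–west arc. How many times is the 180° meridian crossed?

Leg 1: +176.8° → -93.5°, shortest Δλ = 89.7° (east) — crosses 180°.
Leg 2: -93.5° → -77.6°, shortest Δλ = 15.9° (east) — does not cross 180°.
Total crossings: 1.

1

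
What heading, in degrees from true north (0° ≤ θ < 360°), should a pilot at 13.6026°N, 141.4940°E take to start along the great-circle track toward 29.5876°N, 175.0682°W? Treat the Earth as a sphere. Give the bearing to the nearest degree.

Δλ = -175.0682 − 141.4940 = -316.5622°; wrapped into (−180°, 180°]: 43.4378°.
θ = atan2( sin Δλ · cos φ₂ , cos φ₁ · sin φ₂ − sin φ₁ · cos φ₂ · cos Δλ )
  = atan2(0.59791, 0.33140) = 61.002° → normalised to [0°, 360°): 61.002°.

61°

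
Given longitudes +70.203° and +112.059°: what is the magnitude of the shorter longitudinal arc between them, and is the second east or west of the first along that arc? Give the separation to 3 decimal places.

Raw difference: 112.059 − 70.203 = 41.856°.
Normalise into (−180°, 180°]: 41.856° stays 41.856°.
Positive ⇒ the second point lies to the east; separation 41.856°.

41.856° east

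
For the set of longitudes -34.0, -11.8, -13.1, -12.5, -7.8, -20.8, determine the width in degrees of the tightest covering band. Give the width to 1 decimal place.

Sort the longitudes: -34.0°, -20.8°, -13.1°, -12.5°, -11.8°, -7.8°.
Eastward gaps between consecutive values (wrapping around): 13.2°, 7.7°, 0.6°, 0.7°, 4.0°, 333.8°.
Largest gap = 333.8° ⇒ minimal covering band is its complement: 360° − 333.8° = 26.2°.
Band runs from -34.0° eastward to -7.8°.

26.2°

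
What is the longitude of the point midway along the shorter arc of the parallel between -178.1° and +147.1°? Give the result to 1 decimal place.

Signed shortest Δλ from -178.1° to +147.1° is -34.8°.
Midpoint longitude = -178.1° + (-34.8°)/2 = -178.1° − 17.4° = -195.5°.
Normalise into (−180°, 180°]: +164.5°.
(The naïve average (-178.1 + +147.1)/2 = -15.5° is on the wrong side of the globe.)

+164.5°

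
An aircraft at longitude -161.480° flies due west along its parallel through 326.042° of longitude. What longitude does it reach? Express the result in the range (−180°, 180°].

Start at -161.480°; shift −326.042° → -487.522°.
-487.522° lies outside (−180°, 180°]; add 360° → -127.522°.

-127.522°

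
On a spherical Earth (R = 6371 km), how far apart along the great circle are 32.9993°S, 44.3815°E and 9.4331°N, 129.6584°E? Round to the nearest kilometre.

10142 km

Δλ = 129.6584 − 44.3815 = 85.2769°.
Δφ = 9.4331 − -32.9993 = 42.4324°.
a = sin²(Δφ/2) + cos φ₁ · cos φ₂ · sin²(Δλ/2) = 0.510570.
c = 2·atan2(√a, √(1−a)) = 1.59194 rad → d = 6371·c ≈ 10142.23 km.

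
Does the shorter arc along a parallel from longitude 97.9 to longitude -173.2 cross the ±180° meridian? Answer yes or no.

Yes

Naïve |-173.2 − 97.9| = 271.1° > 180°, so the shorter arc goes the other way round — across 180°.
Signed shortest Δλ = ((-173.2 − 97.9 + 180) mod 360) − 180 = 88.9°.
Going east by 88.9° from +97.9° passes through 180° before reaching -173.2°.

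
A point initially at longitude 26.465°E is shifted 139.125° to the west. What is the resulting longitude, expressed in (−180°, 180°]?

Start at +26.465°; shift −139.125° → -112.660°.
-112.660° already lies in (−180°, 180°].

112.660°W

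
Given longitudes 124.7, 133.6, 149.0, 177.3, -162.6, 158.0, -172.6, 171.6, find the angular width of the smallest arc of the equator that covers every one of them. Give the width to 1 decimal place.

72.7°

Sort the longitudes: -172.6°, -162.6°, +124.7°, +133.6°, +149.0°, +158.0°, +171.6°, +177.3°.
Eastward gaps between consecutive values (wrapping around): 10.0°, 287.3°, 8.9°, 15.4°, 9.0°, 13.6°, 5.7°, 10.1°.
Largest gap = 287.3° ⇒ minimal covering band is its complement: 360° − 287.3° = 72.7°.
Band runs from +124.7° eastward to -162.6°, crossing the antimeridian.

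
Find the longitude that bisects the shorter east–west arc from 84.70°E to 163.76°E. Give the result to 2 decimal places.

124.23°E

Signed shortest Δλ from +84.70° to +163.76° is +79.06°.
Midpoint longitude = +84.70° + (+79.06°)/2 = +84.70° + 39.53° = +124.23°.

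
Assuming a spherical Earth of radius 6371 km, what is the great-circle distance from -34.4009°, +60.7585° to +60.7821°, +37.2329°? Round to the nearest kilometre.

10798 km

Δλ = 37.2329 − 60.7585 = -23.5256°.
Δφ = 60.7821 − -34.4009 = 95.1830°.
a = sin²(Δφ/2) + cos φ₁ · cos φ₂ · sin²(Δλ/2) = 0.561907.
c = 2·atan2(√a, √(1−a)) = 1.69493 rad → d = 6371·c ≈ 10798.39 km.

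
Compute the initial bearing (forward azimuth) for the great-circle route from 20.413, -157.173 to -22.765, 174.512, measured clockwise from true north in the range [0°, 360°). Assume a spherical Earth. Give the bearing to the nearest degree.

214°

Δλ = 174.512 − -157.173 = 331.685°; wrapped into (−180°, 180°]: -28.315°.
θ = atan2( sin Δλ · cos φ₂ , cos φ₁ · sin φ₂ − sin φ₁ · cos φ₂ · cos Δλ )
  = atan2(-0.43737, -0.64579) = -145.892° → normalised to [0°, 360°): 214.108°.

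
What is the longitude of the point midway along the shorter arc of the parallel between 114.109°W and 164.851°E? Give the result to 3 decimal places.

Signed shortest Δλ from -114.109° to +164.851° is -81.040°.
Midpoint longitude = -114.109° + (-81.040°)/2 = -114.109° − 40.520° = -154.629°.
(The naïve average (-114.109 + +164.851)/2 = 25.371° is on the wrong side of the globe.)

154.629°W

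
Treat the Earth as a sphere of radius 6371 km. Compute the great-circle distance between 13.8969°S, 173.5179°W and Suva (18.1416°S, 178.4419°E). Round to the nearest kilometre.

Δλ = 178.4419 − -173.5179 = 351.9598°; wrapped into (−180°, 180°]: -8.0402°.
Δφ = -18.1416 − -13.8969 = -4.2447°.
a = sin²(Δφ/2) + cos φ₁ · cos φ₂ · sin²(Δλ/2) = 0.005905.
c = 2·atan2(√a, √(1−a)) = 0.15384 rad → d = 6371·c ≈ 980.14 km.

980 km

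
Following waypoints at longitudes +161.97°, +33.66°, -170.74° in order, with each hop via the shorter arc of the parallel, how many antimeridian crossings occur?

1

Leg 1: +161.97° → +33.66°, shortest Δλ = -128.31° (west) — does not cross 180°.
Leg 2: +33.66° → -170.74°, shortest Δλ = 155.6° (east) — crosses 180°.
Total crossings: 1.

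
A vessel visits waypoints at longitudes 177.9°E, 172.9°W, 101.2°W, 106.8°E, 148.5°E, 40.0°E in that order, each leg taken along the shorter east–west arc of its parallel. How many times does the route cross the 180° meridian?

Leg 1: +177.9° → -172.9°, shortest Δλ = 9.2° (east) — crosses 180°.
Leg 2: -172.9° → -101.2°, shortest Δλ = 71.7° (east) — does not cross 180°.
Leg 3: -101.2° → +106.8°, shortest Δλ = -152.0° (west) — crosses 180°.
Leg 4: +106.8° → +148.5°, shortest Δλ = 41.7° (east) — does not cross 180°.
Leg 5: +148.5° → +40.0°, shortest Δλ = -108.5° (west) — does not cross 180°.
Total crossings: 2.

2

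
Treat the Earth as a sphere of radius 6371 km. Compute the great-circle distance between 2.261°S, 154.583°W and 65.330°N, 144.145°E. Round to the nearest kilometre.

8954 km

Δλ = 144.145 − -154.583 = 298.728°; wrapped into (−180°, 180°]: -61.272°.
Δφ = 65.330 − -2.261 = 67.591°.
a = sin²(Δφ/2) + cos φ₁ · cos φ₂ · sin²(Δλ/2) = 0.417693.
c = 2·atan2(√a, √(1−a)) = 1.40543 rad → d = 6371·c ≈ 8954.00 km.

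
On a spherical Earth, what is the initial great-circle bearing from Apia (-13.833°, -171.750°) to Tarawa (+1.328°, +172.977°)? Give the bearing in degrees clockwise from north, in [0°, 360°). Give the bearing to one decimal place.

313.9°

Δλ = 172.977 − -171.750 = 344.727°; wrapped into (−180°, 180°]: -15.273°.
θ = atan2( sin Δλ · cos φ₂ , cos φ₁ · sin φ₂ − sin φ₁ · cos φ₂ · cos Δλ )
  = atan2(-0.26335, 0.25309) = -46.138° → normalised to [0°, 360°): 313.862°.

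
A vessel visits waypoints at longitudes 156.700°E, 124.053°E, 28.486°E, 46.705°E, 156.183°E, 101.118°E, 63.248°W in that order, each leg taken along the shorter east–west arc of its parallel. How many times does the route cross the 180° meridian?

Leg 1: +156.700° → +124.053°, shortest Δλ = -32.647° (west) — does not cross 180°.
Leg 2: +124.053° → +28.486°, shortest Δλ = -95.567° (west) — does not cross 180°.
Leg 3: +28.486° → +46.705°, shortest Δλ = 18.219° (east) — does not cross 180°.
Leg 4: +46.705° → +156.183°, shortest Δλ = 109.478° (east) — does not cross 180°.
Leg 5: +156.183° → +101.118°, shortest Δλ = -55.065° (west) — does not cross 180°.
Leg 6: +101.118° → -63.248°, shortest Δλ = -164.366° (west) — does not cross 180°.
Total crossings: 0.

0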